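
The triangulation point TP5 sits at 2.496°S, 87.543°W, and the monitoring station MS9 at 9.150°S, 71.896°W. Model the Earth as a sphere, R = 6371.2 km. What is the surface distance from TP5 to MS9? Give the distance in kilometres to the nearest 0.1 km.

1881.5 km

Δφ = -6.6540°,  Δλ = 15.6470°
a = sin²(Δφ/2) + cos φ₁ cos φ₂ sin²(Δλ/2) = 0.021644
c = 2·arcsin(√a) = 0.295310 rad = 16.9200°
d = R·c = 6371.2 × 0.295310 = 1881.5 km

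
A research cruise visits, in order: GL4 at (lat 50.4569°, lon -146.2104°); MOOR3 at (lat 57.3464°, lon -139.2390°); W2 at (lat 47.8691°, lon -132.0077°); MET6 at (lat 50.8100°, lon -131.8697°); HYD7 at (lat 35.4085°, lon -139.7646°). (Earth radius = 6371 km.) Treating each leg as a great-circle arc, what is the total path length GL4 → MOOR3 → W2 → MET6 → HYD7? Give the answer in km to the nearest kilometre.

4204 km

GL4→MOOR3: c = 0.139830 rad, d = 890.86 km
MOOR3→W2: c = 0.182064 rad, d = 1159.93 km
W2→MET6: c = 0.051352 rad, d = 327.17 km
MET6→HYD7: c = 0.286613 rad, d = 1826.01 km
Total = 890.86 + 1159.93 + 327.17 + 1826.01 = 4203.97 km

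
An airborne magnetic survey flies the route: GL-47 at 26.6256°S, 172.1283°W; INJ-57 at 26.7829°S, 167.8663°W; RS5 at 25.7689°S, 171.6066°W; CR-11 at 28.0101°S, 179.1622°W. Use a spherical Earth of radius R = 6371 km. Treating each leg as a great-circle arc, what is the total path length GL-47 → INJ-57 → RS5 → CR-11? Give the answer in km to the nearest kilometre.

GL-47→INJ-57: c = 0.066505 rad, d = 423.71 km
INJ-57→RS5: c = 0.061149 rad, d = 389.58 km
RS5→CR-11: c = 0.123917 rad, d = 789.48 km
Total = 423.71 + 389.58 + 789.48 = 1602.76 km

1603 km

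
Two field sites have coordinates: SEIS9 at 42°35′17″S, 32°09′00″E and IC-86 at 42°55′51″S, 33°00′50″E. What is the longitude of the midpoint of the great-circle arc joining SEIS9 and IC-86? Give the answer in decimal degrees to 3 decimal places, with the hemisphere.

32.581°E

SEIS9: φ = -42.58806°, λ = +32.15000°
IC-86: φ = -42.93083°, λ = +33.01389°
Bx = cos φ₂ cos Δλ = 0.732093,  By = cos φ₂ sin Δλ = 0.011039
φₘ = atan2(sin φ₁ + sin φ₂, √((cos φ₁ + Bx)² + By²)) = -42.76026°
λₘ = λ₁ + atan2(By, cos φ₁ + Bx) = 32.58075°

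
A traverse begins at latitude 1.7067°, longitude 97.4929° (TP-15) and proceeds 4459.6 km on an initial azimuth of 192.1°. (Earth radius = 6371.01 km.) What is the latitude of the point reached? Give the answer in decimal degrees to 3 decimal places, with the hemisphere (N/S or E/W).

δ = d/R = 4459.6/6371.01 = 0.699983 rad
φ₂ = arcsin(sin φ₁ cos δ + cos φ₁ sin δ cos θ)
   = arcsin(0.02978·0.76485 + 0.99956·0.64420·-0.97778) = -37.36090°
λ₂ = λ₁ + atan2(sin θ sin δ cos φ₁, cos δ − sin φ₁ sin φ₂) = 87.71120°

37.361°S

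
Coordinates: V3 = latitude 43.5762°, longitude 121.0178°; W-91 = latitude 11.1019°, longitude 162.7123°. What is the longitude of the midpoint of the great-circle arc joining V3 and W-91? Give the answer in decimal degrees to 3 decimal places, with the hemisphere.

145.147°E

Bx = cos φ₂ cos Δλ = 0.732728,  By = cos φ₂ sin Δλ = 0.652711
φₘ = atan2(sin φ₁ + sin φ₂, √((cos φ₁ + Bx)² + By²)) = 28.91243°
λₘ = λ₁ + atan2(By, cos φ₁ + Bx) = 145.14662°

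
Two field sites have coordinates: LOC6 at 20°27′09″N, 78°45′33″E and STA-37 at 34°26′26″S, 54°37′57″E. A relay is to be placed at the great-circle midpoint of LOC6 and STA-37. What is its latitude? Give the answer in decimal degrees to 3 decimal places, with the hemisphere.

7.150°S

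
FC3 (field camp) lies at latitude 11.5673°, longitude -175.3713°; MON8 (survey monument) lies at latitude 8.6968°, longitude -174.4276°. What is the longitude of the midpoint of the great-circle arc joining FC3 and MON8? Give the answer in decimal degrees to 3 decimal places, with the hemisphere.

174.897°W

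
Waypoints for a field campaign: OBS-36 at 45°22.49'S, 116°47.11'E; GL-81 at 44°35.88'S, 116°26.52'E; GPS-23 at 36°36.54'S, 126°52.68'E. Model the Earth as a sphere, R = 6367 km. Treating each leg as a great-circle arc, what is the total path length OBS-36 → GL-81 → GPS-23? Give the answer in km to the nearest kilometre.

OBS-36: φ = -45.37483°, λ = +116.78517°
GL-81: φ = -44.59800°, λ = +116.44200°
GPS-23: φ = -36.60900°, λ = +126.87800°
OBS-36→GL-81: c = 0.014205 rad, d = 90.44 km
GL-81→GPS-23: c = 0.196071 rad, d = 1248.38 km
Total = 90.44 + 1248.38 = 1338.82 km

1339 km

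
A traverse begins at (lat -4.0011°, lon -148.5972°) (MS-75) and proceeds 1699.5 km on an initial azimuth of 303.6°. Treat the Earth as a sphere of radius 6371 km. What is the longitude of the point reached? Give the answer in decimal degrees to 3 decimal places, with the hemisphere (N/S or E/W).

161.320°W

δ = d/R = 1699.5/6371 = 0.266756 rad
φ₂ = arcsin(sin φ₁ cos δ + cos φ₁ sin δ cos θ)
   = arcsin(-0.06978·0.96463 + 0.99756·0.26360·0.55339) = 4.48583°
λ₂ = λ₁ + atan2(sin θ sin δ cos φ₁, cos δ − sin φ₁ sin φ₂) = -161.32006°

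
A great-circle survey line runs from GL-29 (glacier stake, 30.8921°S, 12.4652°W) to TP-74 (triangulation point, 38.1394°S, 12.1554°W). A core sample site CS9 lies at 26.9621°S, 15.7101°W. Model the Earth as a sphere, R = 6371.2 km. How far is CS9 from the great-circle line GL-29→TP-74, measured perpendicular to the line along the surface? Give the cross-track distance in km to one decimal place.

306.8 km

δ₁₃ = central angle GL-29→CS9 = 0.084616 rad  (haversine)
θ₁₃ = bearing GL-29→CS9 = 323.348°,  θ₁₂ = bearing GL-29→TP-74 = 178.069°
dₓₜ = R·arcsin(sin δ₁₃ · sin(θ₁₃ − θ₁₂)) = 6371.2·arcsin(0.08451·sin(145.279°)) = 306.819 km
|dₓₜ| = 306.819 km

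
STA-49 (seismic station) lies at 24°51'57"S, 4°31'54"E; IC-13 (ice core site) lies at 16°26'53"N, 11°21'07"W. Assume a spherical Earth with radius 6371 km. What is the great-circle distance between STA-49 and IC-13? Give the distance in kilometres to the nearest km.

STA-49: φ = -24.86583°, λ = +4.53167°
IC-13: φ = +16.44806°, λ = -11.35194°
Δφ = 41.3139°,  Δλ = -15.8836°
a = sin²(Δφ/2) + cos φ₁ cos φ₂ sin²(Δλ/2) = 0.141060
c = 2·arcsin(√a) = 0.770043 rad = 44.1202°
d = R·c = 6371 × 0.770043 = 4905.9 km

4906 km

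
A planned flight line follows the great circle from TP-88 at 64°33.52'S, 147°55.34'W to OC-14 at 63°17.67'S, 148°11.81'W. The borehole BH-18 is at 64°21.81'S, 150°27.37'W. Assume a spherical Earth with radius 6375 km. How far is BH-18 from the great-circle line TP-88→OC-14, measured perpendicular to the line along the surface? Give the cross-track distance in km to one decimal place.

TP-88: φ = -64.55867°, λ = -147.92233°
OC-14: φ = -63.29450°, λ = -148.19683°
BH-18: φ = -64.36350°, λ = -150.45617°
δ₁₃ = central angle TP-88→BH-18 = 0.019366 rad  (haversine)
θ₁₃ = bearing TP-88→BH-18 = 278.985°,  θ₁₂ = bearing TP-88→OC-14 = 354.425°
dₓₜ = R·arcsin(sin δ₁₃ · sin(θ₁₃ − θ₁₂)) = 6375·arcsin(0.01937·sin(-75.440°)) = -119.496 km
|dₓₜ| = 119.496 km

119.5 km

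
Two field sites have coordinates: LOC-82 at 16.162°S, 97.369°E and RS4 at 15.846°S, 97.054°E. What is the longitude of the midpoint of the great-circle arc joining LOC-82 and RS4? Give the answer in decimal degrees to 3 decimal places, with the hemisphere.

97.211°E

Bx = cos φ₂ cos Δλ = 0.961985,  By = cos φ₂ sin Δλ = -0.005289
φₘ = atan2(sin φ₁ + sin φ₂, √((cos φ₁ + Bx)² + By²)) = -16.00406°
λₘ = λ₁ + atan2(By, cos φ₁ + Bx) = 97.21138°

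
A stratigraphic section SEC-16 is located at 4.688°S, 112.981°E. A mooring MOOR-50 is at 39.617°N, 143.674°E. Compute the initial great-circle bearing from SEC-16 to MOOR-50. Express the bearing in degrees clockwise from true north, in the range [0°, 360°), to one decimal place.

29.7°

Δλ = 30.6930°
y = sin Δλ · cos φ₂ = 0.393203
x = cos φ₁ sin φ₂ − sin φ₁ cos φ₂ cos Δλ = 0.689658
θ = atan2(y, x) = 29.6892° → 29.6892° (mod 360°)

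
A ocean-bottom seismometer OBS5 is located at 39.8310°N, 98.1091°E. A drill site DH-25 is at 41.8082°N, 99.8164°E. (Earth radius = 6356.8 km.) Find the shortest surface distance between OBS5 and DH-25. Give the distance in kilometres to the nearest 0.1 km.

Δφ = 1.9772°,  Δλ = 1.7073°
a = sin²(Δφ/2) + cos φ₁ cos φ₂ sin²(Δλ/2) = 0.000425
c = 2·arcsin(√a) = 0.041221 rad = 2.3618°
d = R·c = 6356.8 × 0.041221 = 262.0 km

262.0 km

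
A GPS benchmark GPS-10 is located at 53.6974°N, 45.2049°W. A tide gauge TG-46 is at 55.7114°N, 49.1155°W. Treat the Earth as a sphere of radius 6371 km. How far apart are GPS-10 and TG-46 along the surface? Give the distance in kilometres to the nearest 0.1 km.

336.5 km

Δφ = 2.0140°,  Δλ = -3.9106°
a = sin²(Δφ/2) + cos φ₁ cos φ₂ sin²(Δλ/2) = 0.000697
c = 2·arcsin(√a) = 0.052814 rad = 3.0260°
d = R·c = 6371 × 0.052814 = 336.5 km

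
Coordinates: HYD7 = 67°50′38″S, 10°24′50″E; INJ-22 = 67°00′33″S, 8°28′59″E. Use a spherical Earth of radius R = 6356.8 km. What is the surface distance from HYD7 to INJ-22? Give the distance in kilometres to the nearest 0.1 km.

123.8 km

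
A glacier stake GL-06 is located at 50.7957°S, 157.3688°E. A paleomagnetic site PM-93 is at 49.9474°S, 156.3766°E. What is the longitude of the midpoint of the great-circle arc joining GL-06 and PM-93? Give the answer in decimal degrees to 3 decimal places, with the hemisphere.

Bx = cos φ₂ cos Δλ = 0.643394,  By = cos φ₂ sin Δλ = -0.011143
φₘ = atan2(sin φ₁ + sin φ₂, √((cos φ₁ + Bx)² + By²)) = -50.37260°
λₘ = λ₁ + atan2(By, cos φ₁ + Bx) = 156.86826°

156.868°E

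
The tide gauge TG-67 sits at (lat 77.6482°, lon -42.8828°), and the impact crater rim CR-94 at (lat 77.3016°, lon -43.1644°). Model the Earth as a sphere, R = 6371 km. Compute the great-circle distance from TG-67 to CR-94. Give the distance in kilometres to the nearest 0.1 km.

Δφ = -0.3466°,  Δλ = -0.2816°
a = sin²(Δφ/2) + cos φ₁ cos φ₂ sin²(Δλ/2) = 0.000009
c = 2·arcsin(√a) = 0.006142 rad = 0.3519°
d = R·c = 6371 × 0.006142 = 39.1 km

39.1 km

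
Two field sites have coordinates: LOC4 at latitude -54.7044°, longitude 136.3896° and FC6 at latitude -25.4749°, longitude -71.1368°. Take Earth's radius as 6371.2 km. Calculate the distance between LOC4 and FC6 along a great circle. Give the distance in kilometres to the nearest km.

10720 km

Δφ = 29.2295°,  Δλ = 152.4736°
a = sin²(Δφ/2) + cos φ₁ cos φ₂ sin²(Δλ/2) = 0.555759
c = 2·arcsin(√a) = 1.682546 rad = 96.4028°
d = R·c = 6371.2 × 1.682546 = 10719.8 km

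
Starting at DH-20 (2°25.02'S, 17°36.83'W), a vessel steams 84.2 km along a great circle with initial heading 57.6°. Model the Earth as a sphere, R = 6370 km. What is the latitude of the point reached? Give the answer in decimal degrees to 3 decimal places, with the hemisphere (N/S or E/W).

2.011°S

DH-20: φ = -2.41700°, λ = -17.61383°
δ = d/R = 84.2/6370 = 0.013218 rad
φ₂ = arcsin(sin φ₁ cos δ + cos φ₁ sin δ cos θ)
   = arcsin(-0.04217·0.99991 + 0.99911·0.01322·0.53583) = -2.01105°
λ₂ = λ₁ + atan2(sin θ sin δ cos φ₁, cos δ − sin φ₁ sin φ₂) = -16.97399°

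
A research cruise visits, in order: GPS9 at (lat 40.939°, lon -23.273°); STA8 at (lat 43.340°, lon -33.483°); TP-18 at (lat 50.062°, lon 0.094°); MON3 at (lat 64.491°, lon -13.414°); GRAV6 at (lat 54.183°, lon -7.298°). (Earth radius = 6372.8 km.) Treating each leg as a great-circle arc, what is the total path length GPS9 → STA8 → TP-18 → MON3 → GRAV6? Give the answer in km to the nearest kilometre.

6512 km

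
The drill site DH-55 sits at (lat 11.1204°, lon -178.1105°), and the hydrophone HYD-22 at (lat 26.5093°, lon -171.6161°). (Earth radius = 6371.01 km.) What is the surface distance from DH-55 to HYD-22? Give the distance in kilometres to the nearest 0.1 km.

1841.6 km

Δφ = 15.3889°,  Δλ = 6.4944°
a = sin²(Δφ/2) + cos φ₁ cos φ₂ sin²(Δλ/2) = 0.020744
c = 2·arcsin(√a) = 0.289060 rad = 16.5619°
d = R·c = 6371.01 × 0.289060 = 1841.6 km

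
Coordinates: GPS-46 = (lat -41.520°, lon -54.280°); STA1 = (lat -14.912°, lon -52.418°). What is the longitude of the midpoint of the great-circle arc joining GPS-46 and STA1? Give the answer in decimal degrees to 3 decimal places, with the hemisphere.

53.231°W

Bx = cos φ₂ cos Δλ = 0.965812,  By = cos φ₂ sin Δλ = 0.031398
φₘ = atan2(sin φ₁ + sin φ₂, √((cos φ₁ + Bx)² + By²)) = -28.21910°
λₘ = λ₁ + atan2(By, cos φ₁ + Bx) = -53.23087°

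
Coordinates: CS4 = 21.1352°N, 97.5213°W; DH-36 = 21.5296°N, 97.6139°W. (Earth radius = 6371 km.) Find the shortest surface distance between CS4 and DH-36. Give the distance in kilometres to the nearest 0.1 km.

44.9 km

Δφ = 0.3944°,  Δλ = -0.0926°
a = sin²(Δφ/2) + cos φ₁ cos φ₂ sin²(Δλ/2) = 0.000012
c = 2·arcsin(√a) = 0.007046 rad = 0.4037°
d = R·c = 6371 × 0.007046 = 44.9 km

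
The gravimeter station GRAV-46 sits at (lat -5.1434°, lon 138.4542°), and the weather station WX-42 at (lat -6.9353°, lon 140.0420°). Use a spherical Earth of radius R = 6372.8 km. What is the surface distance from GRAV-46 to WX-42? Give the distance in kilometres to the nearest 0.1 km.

265.6 km

Δφ = -1.7919°,  Δλ = 1.5878°
a = sin²(Δφ/2) + cos φ₁ cos φ₂ sin²(Δλ/2) = 0.000434
c = 2·arcsin(√a) = 0.041683 rad = 2.3883°
d = R·c = 6372.8 × 0.041683 = 265.6 km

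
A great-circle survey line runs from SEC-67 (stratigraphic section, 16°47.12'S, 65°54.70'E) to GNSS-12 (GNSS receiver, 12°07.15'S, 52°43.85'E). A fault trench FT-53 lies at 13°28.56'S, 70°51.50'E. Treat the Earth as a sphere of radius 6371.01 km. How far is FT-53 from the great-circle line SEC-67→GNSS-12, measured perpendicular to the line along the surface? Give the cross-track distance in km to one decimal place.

SEC-67: φ = -16.78533°, λ = +65.91167°
GNSS-12: φ = -12.11917°, λ = +52.73083°
FT-53: φ = -13.47600°, λ = +70.85833°
δ₁₃ = central angle SEC-67→FT-53 = 0.101387 rad  (haversine)
θ₁₃ = bearing SEC-67→FT-53 = 55.944°,  θ₁₂ = bearing SEC-67→GNSS-12 = 288.342°
dₓₜ = R·arcsin(sin δ₁₃ · sin(θ₁₃ − θ₁₂)) = 6371.01·arcsin(0.10121·sin(-232.398°)) = 511.432 km
|dₓₜ| = 511.432 km

511.4 km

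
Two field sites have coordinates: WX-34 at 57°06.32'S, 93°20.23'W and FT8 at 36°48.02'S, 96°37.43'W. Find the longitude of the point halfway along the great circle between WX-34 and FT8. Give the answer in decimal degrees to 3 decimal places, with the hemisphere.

WX-34: φ = -57.10533°, λ = -93.33717°
FT8: φ = -36.80033°, λ = -96.62383°
Bx = cos φ₂ cos Δλ = 0.799411,  By = cos φ₂ sin Δλ = -0.045907
φₘ = atan2(sin φ₁ + sin φ₂, √((cos φ₁ + Bx)² + By²)) = -46.96416°
λₘ = λ₁ + atan2(By, cos φ₁ + Bx) = -95.29564°

95.296°W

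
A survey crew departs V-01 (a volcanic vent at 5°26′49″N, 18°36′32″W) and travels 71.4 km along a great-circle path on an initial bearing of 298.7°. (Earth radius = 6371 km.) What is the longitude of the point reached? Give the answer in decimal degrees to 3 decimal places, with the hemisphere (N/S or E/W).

V-01: φ = +5.44694°, λ = -18.60889°
δ = d/R = 71.4/6371 = 0.011207 rad
φ₂ = arcsin(sin φ₁ cos δ + cos φ₁ sin δ cos θ)
   = arcsin(0.09492·0.99994 + 0.99548·0.01121·0.48022) = 5.75503°
λ₂ = λ₁ + atan2(sin θ sin δ cos φ₁, cos δ − sin φ₁ sin φ₂) = -19.17497°

19.175°W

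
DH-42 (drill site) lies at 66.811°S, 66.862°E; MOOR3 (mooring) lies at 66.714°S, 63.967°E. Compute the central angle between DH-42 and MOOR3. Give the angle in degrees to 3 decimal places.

Δφ = 0.0970°,  Δλ = -2.8950°
a = sin²(Δφ/2) + cos φ₁ cos φ₂ sin²(Δλ/2) = 0.000100
c = 2·arcsin(√a) = 0.020005 rad = 1.1462°

1.146°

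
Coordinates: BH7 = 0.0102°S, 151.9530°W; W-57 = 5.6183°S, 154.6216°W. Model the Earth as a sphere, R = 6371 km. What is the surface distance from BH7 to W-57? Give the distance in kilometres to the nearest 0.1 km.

690.4 km

Δφ = -5.6081°,  Δλ = -2.6686°
a = sin²(Δφ/2) + cos φ₁ cos φ₂ sin²(Δλ/2) = 0.002933
c = 2·arcsin(√a) = 0.108364 rad = 6.2088°
d = R·c = 6371 × 0.108364 = 690.4 km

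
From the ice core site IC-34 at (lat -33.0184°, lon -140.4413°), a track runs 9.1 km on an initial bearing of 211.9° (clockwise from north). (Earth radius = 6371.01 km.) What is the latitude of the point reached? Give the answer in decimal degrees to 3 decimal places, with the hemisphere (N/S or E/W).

δ = d/R = 9.1/6371.01 = 0.001428 rad
φ₂ = arcsin(sin φ₁ cos δ + cos φ₁ sin δ cos θ)
   = arcsin(-0.54491·1.00000 + 0.83850·0.00143·-0.84897) = -33.08787°
λ₂ = λ₁ + atan2(sin θ sin δ cos φ₁, cos δ − sin φ₁ sin φ₂) = -140.49292°

33.088°S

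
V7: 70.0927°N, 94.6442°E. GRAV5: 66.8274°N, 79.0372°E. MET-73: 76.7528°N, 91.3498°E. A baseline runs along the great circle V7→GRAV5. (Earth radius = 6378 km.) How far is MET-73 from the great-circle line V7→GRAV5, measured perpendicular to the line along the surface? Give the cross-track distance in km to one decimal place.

720.1 km

δ₁₃ = central angle V7→MET-73 = 0.117347 rad  (haversine)
θ₁₃ = bearing V7→MET-73 = 353.542°,  θ₁₂ = bearing V7→GRAV5 = 247.747°
dₓₜ = R·arcsin(sin δ₁₃ · sin(θ₁₃ − θ₁₂)) = 6378·arcsin(0.11708·sin(105.795°)) = 720.058 km
|dₓₜ| = 720.058 km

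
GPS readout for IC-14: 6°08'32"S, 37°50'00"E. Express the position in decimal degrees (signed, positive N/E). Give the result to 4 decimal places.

-6.1422°, +37.8333°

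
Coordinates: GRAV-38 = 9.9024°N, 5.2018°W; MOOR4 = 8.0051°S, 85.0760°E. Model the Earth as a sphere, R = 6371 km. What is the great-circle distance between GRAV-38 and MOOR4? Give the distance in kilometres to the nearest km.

10190 km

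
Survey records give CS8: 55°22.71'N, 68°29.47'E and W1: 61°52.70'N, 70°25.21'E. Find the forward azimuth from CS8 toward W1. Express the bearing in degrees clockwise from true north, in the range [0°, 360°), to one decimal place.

8.0°

CS8: φ = +55.37850°, λ = +68.49117°
W1: φ = +61.87833°, λ = +70.42017°
Δλ = 1.9290°
y = sin Δλ · cos φ₂ = 0.015866
x = cos φ₁ sin φ₂ − sin φ₁ cos φ₂ cos Δλ = 0.113420
θ = atan2(y, x) = 7.9632° → 7.9632° (mod 360°)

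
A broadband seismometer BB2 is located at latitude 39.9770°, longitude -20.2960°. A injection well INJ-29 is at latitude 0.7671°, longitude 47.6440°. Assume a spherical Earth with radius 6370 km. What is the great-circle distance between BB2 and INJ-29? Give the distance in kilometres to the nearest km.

8089 km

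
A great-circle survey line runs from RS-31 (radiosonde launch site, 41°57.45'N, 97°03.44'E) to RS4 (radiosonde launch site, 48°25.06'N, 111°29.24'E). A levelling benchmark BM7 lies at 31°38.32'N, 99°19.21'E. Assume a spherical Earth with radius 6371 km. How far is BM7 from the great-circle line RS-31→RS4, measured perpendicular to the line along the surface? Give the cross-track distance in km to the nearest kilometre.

1039 km

RS-31: φ = +41.95750°, λ = +97.05733°
RS4: φ = +48.41767°, λ = +111.48733°
BM7: φ = +31.63867°, λ = +99.32017°
δ₁₃ = central angle RS-31→BM7 = 0.182833 rad  (haversine)
θ₁₃ = bearing RS-31→BM7 = 169.346°,  θ₁₂ = bearing RS-31→RS4 = 52.587°
dₓₜ = R·arcsin(sin δ₁₃ · sin(θ₁₃ − θ₁₂)) = 6371·arcsin(0.18182·sin(116.759°)) = 1038.903 km
|dₓₜ| = 1038.903 km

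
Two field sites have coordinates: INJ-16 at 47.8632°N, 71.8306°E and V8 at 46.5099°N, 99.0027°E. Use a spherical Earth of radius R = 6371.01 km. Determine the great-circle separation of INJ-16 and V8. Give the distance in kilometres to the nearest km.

2048 km

Δφ = -1.3533°,  Δλ = 27.1721°
a = sin²(Δφ/2) + cos φ₁ cos φ₂ sin²(Δλ/2) = 0.025618
c = 2·arcsin(√a) = 0.321497 rad = 18.4204°
d = R·c = 6371.01 × 0.321497 = 2048.3 km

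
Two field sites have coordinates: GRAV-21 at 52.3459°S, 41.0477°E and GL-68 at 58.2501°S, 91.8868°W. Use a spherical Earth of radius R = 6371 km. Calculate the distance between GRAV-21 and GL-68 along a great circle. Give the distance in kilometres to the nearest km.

Δφ = -5.9042°,  Δλ = -132.9345°
a = sin²(Δφ/2) + cos φ₁ cos φ₂ sin²(Δλ/2) = 0.272865
c = 2·arcsin(√a) = 1.099244 rad = 62.9820°
d = R·c = 6371 × 1.099244 = 7003.3 km

7003 km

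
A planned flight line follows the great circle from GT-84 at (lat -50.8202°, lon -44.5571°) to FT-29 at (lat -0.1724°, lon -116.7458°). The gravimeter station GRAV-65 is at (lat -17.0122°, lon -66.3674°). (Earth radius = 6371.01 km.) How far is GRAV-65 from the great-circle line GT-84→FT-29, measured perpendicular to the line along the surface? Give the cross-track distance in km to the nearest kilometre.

2646 km

δ₁₃ = central angle GT-84→GRAV-65 = 0.663788 rad  (haversine)
θ₁₃ = bearing GT-84→GRAV-65 = 324.785°,  θ₁₂ = bearing GT-84→FT-29 = 283.877°
dₓₜ = R·arcsin(sin δ₁₃ · sin(θ₁₃ − θ₁₂)) = 6371.01·arcsin(0.61611·sin(40.908°)) = 2645.787 km
|dₓₜ| = 2645.787 km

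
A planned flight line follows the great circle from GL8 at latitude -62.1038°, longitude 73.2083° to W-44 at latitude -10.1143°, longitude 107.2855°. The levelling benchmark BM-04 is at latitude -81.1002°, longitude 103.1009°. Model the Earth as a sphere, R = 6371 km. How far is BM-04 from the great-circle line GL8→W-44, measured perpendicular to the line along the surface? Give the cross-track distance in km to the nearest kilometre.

1828 km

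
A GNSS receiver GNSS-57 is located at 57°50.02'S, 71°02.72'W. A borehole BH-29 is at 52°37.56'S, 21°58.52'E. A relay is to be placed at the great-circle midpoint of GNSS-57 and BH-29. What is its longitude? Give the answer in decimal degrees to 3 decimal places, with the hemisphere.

20.585°W

GNSS-57: φ = -57.83367°, λ = -71.04533°
BH-29: φ = -52.62600°, λ = +21.97533°
Bx = cos φ₂ cos Δλ = -0.031987,  By = cos φ₂ sin Δλ = 0.606172
φₘ = atan2(sin φ₁ + sin φ₂, √((cos φ₁ + Bx)² + By²)) = -64.40863°
λₘ = λ₁ + atan2(By, cos φ₁ + Bx) = -20.58482°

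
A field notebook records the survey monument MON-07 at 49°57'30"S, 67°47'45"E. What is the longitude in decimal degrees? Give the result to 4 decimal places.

67.7958°E

67° + 47′/60 + 45″/3600 = 67 + 0.78333 + 0.01250 = 67.7958°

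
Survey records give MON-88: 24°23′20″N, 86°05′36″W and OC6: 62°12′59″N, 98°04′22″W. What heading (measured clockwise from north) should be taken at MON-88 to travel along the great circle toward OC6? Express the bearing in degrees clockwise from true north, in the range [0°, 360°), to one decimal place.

MON-88: φ = +24.38889°, λ = -86.09333°
OC6: φ = +62.21639°, λ = -98.07278°
Δλ = -11.9794°
y = sin Δλ · cos φ₂ = -0.096751
x = cos φ₁ sin φ₂ − sin φ₁ cos φ₂ cos Δλ = 0.617478
θ = atan2(y, x) = -8.9051° → 351.0949° (mod 360°)

351.1°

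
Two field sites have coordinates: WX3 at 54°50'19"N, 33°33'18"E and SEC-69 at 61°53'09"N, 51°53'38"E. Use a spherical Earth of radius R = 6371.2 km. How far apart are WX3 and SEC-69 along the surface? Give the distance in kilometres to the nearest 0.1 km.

WX3: φ = +54.83861°, λ = +33.55500°
SEC-69: φ = +61.88583°, λ = +51.89389°
Δφ = 7.0472°,  Δλ = 18.3389°
a = sin²(Δφ/2) + cos φ₁ cos φ₂ sin²(Δλ/2) = 0.010669
c = 2·arcsin(√a) = 0.206946 rad = 11.8571°
d = R·c = 6371.2 × 0.206946 = 1318.5 km

1318.5 km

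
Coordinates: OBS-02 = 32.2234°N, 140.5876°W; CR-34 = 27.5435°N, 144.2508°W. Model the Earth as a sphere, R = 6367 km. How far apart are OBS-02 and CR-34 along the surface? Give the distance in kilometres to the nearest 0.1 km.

Δφ = -4.6799°,  Δλ = -3.6632°
a = sin²(Δφ/2) + cos φ₁ cos φ₂ sin²(Δλ/2) = 0.002433
c = 2·arcsin(√a) = 0.098696 rad = 5.6549°
d = R·c = 6367 × 0.098696 = 628.4 km

628.4 km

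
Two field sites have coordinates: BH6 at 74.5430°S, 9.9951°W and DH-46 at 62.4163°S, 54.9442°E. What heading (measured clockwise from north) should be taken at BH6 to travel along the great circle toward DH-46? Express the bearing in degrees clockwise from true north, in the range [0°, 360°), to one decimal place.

96.4°

Δλ = 64.9393°
y = sin Δλ · cos φ₂ = 0.419453
x = cos φ₁ sin φ₂ − sin φ₁ cos φ₂ cos Δλ = -0.047181
θ = atan2(y, x) = 96.4177° → 96.4177° (mod 360°)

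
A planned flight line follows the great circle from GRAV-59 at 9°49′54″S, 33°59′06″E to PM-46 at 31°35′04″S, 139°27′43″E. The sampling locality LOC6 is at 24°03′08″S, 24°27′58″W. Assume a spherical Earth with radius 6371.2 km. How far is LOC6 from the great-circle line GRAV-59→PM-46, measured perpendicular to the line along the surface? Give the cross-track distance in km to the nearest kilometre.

GRAV-59: φ = -9.83167°, λ = +33.98500°
PM-46: φ = -31.58444°, λ = +139.46194°
LOC6: φ = -24.05222°, λ = -24.46611°
δ₁₃ = central angle GRAV-59→LOC6 = 0.999915 rad  (haversine)
θ₁₃ = bearing GRAV-59→LOC6 = 247.647°,  θ₁₂ = bearing GRAV-59→PM-46 = 124.054°
dₓₜ = R·arcsin(sin δ₁₃ · sin(θ₁₃ − θ₁₂)) = 6371.2·arcsin(0.84143·sin(123.594°)) = 4948.177 km
|dₓₜ| = 4948.177 km

4948 km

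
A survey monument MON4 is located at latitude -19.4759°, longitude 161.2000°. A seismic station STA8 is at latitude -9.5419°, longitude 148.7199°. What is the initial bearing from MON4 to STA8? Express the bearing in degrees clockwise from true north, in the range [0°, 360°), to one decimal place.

Δλ = -12.4801°
y = sin Δλ · cos φ₂ = -0.213111
x = cos φ₁ sin φ₂ − sin φ₁ cos φ₂ cos Δλ = 0.164745
θ = atan2(y, x) = -52.2943° → 307.7057° (mod 360°)

307.7°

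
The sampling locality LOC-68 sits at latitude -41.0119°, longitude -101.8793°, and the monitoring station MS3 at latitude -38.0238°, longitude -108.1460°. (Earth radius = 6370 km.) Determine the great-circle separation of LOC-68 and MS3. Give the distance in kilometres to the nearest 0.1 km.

631.6 km

Δφ = 2.9881°,  Δλ = -6.2667°
a = sin²(Δφ/2) + cos φ₁ cos φ₂ sin²(Δλ/2) = 0.002456
c = 2·arcsin(√a) = 0.099152 rad = 5.6810°
d = R·c = 6370 × 0.099152 = 631.6 km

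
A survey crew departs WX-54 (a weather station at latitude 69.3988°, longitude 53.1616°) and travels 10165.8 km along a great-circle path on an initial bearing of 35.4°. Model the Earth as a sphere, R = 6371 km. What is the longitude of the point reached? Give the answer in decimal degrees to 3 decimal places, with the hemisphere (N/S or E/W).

163.731°W

δ = d/R = 10165.8/6371 = 1.595636 rad
φ₂ = arcsin(sin φ₁ cos δ + cos φ₁ sin δ cos θ)
   = arcsin(0.93605·-0.02484 + 0.35186·0.99969·0.81513) = 15.27630°
λ₂ = λ₁ + atan2(sin θ sin δ cos φ₁, cos δ − sin φ₁ sin φ₂) = -163.73077°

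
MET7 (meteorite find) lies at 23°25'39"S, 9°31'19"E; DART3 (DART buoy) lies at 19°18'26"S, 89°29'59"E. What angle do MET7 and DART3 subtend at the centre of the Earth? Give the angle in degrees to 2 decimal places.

73.61°

MET7: φ = -23.42750°, λ = +9.52194°
DART3: φ = -19.30722°, λ = +89.49972°
Δφ = 4.1203°,  Δλ = 79.9778°
a = sin²(Δφ/2) + cos φ₁ cos φ₂ sin²(Δλ/2) = 0.358921
c = 2·arcsin(√a) = 1.284753 rad = 73.6109°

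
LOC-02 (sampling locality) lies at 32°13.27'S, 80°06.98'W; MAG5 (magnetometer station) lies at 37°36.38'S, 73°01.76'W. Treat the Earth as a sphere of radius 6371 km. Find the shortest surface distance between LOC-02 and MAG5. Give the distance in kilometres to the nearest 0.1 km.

LOC-02: φ = -32.22117°, λ = -80.11633°
MAG5: φ = -37.60633°, λ = -73.02933°
Δφ = -5.3852°,  Δλ = 7.0870°
a = sin²(Δφ/2) + cos φ₁ cos φ₂ sin²(Δλ/2) = 0.004767
c = 2·arcsin(√a) = 0.138198 rad = 7.9182°
d = R·c = 6371 × 0.138198 = 880.5 km

880.5 km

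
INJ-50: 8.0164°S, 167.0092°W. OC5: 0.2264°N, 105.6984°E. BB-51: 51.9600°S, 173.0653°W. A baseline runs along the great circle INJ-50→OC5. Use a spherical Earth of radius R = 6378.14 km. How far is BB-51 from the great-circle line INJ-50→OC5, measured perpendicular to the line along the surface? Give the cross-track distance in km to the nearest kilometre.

4902 km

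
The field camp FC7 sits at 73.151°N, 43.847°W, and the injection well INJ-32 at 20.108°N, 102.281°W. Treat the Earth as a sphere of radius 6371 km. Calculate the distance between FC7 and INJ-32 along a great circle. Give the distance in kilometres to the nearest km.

6879 km

Δφ = -53.0430°,  Δλ = -58.4340°
a = sin²(Δφ/2) + cos φ₁ cos φ₂ sin²(Δλ/2) = 0.264243
c = 2·arcsin(√a) = 1.079788 rad = 61.8673°
d = R·c = 6371 × 1.079788 = 6879.3 km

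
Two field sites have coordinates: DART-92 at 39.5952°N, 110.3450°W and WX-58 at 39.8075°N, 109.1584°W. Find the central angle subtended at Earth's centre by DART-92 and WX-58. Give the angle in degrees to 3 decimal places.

Δφ = 0.2123°,  Δλ = 1.1866°
a = sin²(Δφ/2) + cos φ₁ cos φ₂ sin²(Δλ/2) = 0.000067
c = 2·arcsin(√a) = 0.016359 rad = 0.9373°

0.937°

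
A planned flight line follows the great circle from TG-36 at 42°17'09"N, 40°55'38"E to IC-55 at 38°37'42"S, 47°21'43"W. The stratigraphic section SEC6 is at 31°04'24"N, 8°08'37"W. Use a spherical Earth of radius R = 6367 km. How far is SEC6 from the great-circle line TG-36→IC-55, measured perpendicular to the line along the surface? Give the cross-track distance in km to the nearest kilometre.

2217 km

TG-36: φ = +42.28583°, λ = +40.92722°
IC-55: φ = -38.62833°, λ = -47.36194°
SEC6: φ = +31.07333°, λ = -8.14361°
δ₁₃ = central angle TG-36→SEC6 = 0.703804 rad  (haversine)
θ₁₃ = bearing TG-36→SEC6 = 270.380°,  θ₁₂ = bearing TG-36→IC-55 = 238.553°
dₓₜ = R·arcsin(sin δ₁₃ · sin(θ₁₃ − θ₁₂)) = 6367·arcsin(0.64712·sin(31.828°)) = 2217.419 km
|dₓₜ| = 2217.419 km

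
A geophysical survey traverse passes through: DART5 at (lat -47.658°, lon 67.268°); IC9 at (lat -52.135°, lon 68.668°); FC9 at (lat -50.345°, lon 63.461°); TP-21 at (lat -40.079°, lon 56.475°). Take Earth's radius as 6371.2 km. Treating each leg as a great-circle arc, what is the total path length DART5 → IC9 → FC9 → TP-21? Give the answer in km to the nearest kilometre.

2186 km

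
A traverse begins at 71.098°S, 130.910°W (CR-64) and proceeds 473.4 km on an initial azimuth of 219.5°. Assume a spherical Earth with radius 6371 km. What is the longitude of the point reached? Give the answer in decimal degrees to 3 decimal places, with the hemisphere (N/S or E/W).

140.871°W

δ = d/R = 473.4/6371 = 0.074305 rad
φ₂ = arcsin(sin φ₁ cos δ + cos φ₁ sin δ cos θ)
   = arcsin(-0.94607·0.99724 + 0.32395·0.07424·-0.77162) = -74.15847°
λ₂ = λ₁ + atan2(sin θ sin δ cos φ₁, cos δ − sin φ₁ sin φ₂) = -140.87132°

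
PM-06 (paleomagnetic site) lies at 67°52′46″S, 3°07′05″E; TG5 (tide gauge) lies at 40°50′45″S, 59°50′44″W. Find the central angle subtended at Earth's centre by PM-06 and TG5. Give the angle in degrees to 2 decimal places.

42.66°

PM-06: φ = -67.87944°, λ = +3.11806°
TG5: φ = -40.84583°, λ = -59.84556°
Δφ = 27.0336°,  Δλ = -62.9636°
a = sin²(Δφ/2) + cos φ₁ cos φ₂ sin²(Δλ/2) = 0.132316
c = 2·arcsin(√a) = 0.744587 rad = 42.6617°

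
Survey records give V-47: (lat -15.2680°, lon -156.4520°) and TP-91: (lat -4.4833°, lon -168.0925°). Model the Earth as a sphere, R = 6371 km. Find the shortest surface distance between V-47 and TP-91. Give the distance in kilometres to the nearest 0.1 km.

1748.9 km

Δφ = 10.7847°,  Δλ = -11.6405°
a = sin²(Δφ/2) + cos φ₁ cos φ₂ sin²(Δλ/2) = 0.018722
c = 2·arcsin(√a) = 0.274515 rad = 15.7286°
d = R·c = 6371 × 0.274515 = 1748.9 km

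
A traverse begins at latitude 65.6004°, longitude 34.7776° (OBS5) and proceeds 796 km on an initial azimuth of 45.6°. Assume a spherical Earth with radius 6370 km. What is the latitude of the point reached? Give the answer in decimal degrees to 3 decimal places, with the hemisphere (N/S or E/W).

69.986°N

δ = d/R = 796/6370 = 0.124961 rad
φ₂ = arcsin(sin φ₁ cos δ + cos φ₁ sin δ cos θ)
   = arcsin(0.91069·0.99220 + 0.41310·0.12464·0.69966) = 69.98599°
λ₂ = λ₁ + atan2(sin θ sin δ cos φ₁, cos δ − sin φ₁ sin φ₂) = 49.85874°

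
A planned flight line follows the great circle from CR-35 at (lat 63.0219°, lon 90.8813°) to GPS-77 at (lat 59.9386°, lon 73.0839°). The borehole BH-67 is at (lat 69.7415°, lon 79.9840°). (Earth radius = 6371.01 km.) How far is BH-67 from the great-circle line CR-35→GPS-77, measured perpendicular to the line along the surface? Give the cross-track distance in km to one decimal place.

852.9 km

δ₁₃ = central angle CR-35→BH-67 = 0.139410 rad  (haversine)
θ₁₃ = bearing CR-35→BH-67 = 331.896°,  θ₁₂ = bearing CR-35→GPS-77 = 258.043°
dₓₜ = R·arcsin(sin δ₁₃ · sin(θ₁₃ − θ₁₂)) = 6371.01·arcsin(0.13896·sin(73.853°)) = 852.929 km
|dₓₜ| = 852.929 km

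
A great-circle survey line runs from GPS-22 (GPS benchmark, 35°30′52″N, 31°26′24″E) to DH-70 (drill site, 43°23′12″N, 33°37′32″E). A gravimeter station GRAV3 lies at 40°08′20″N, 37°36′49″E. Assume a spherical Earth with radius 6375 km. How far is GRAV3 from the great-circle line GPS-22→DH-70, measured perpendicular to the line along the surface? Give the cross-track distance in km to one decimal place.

409.1 km

GPS-22: φ = +35.51444°, λ = +31.44000°
DH-70: φ = +43.38667°, λ = +33.62556°
GRAV3: φ = +40.13889°, λ = +37.61361°
δ₁₃ = central angle GPS-22→GRAV3 = 0.117235 rad  (haversine)
θ₁₃ = bearing GPS-22→GRAV3 = 44.658°,  θ₁₂ = bearing GPS-22→DH-70 = 11.414°
dₓₜ = R·arcsin(sin δ₁₃ · sin(θ₁₃ − θ₁₂)) = 6375·arcsin(0.11697·sin(33.244°)) = 409.059 km
|dₓₜ| = 409.059 km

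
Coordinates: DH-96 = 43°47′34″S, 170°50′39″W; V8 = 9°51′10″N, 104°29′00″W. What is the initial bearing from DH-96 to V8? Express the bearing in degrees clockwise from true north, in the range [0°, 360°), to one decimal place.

66.3°

DH-96: φ = -43.79278°, λ = -170.84417°
V8: φ = +9.85278°, λ = -104.48333°
Δλ = 66.3608°
y = sin Δλ · cos φ₂ = 0.902577
x = cos φ₁ sin φ₂ − sin φ₁ cos φ₂ cos Δλ = 0.396923
θ = atan2(y, x) = 66.2617° → 66.2617° (mod 360°)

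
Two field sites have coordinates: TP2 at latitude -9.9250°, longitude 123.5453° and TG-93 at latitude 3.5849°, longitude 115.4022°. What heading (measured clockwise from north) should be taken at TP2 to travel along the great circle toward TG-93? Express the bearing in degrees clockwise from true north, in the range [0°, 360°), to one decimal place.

328.6°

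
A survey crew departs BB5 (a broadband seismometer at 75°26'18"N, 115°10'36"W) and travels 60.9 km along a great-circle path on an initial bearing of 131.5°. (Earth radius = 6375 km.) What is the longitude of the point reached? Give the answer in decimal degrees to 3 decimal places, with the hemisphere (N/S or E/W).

BB5: φ = +75.43833°, λ = -115.17667°
δ = d/R = 60.9/6375 = 0.009553 rad
φ₂ = arcsin(sin φ₁ cos δ + cos φ₁ sin δ cos θ)
   = arcsin(0.96788·0.99995 + 0.25142·0.00955·-0.66262) = 75.07015°
λ₂ = λ₁ + atan2(sin θ sin δ cos φ₁, cos δ − sin φ₁ sin φ₂) = -113.58534°

113.585°W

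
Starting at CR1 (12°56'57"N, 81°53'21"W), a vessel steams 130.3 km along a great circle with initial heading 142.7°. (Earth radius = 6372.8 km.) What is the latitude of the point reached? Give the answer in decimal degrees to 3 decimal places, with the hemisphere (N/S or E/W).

12.016°N

CR1: φ = +12.94917°, λ = -81.88917°
δ = d/R = 130.3/6372.8 = 0.020446 rad
φ₂ = arcsin(sin φ₁ cos δ + cos φ₁ sin δ cos θ)
   = arcsin(0.22409·0.99979 + 0.97457·0.02044·-0.79547) = 12.01630°
λ₂ = λ₁ + atan2(sin θ sin δ cos φ₁, cos δ − sin φ₁ sin φ₂) = -81.16339°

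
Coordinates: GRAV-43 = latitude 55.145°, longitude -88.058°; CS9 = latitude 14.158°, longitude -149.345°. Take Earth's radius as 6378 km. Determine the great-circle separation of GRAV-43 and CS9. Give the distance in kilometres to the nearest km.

Δφ = -40.9870°,  Δλ = -61.2870°
a = sin²(Δφ/2) + cos φ₁ cos φ₂ sin²(Δλ/2) = 0.266531
c = 2·arcsin(√a) = 1.084971 rad = 62.1642°
d = R·c = 6378 × 1.084971 = 6919.9 km

6920 km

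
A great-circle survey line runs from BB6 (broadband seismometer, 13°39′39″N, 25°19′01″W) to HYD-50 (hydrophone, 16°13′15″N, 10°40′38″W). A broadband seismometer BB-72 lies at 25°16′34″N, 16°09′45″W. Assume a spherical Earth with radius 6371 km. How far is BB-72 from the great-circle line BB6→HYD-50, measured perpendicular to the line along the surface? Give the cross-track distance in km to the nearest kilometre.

1084 km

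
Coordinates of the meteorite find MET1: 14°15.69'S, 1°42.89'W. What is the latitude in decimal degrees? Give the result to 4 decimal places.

14.2615°S

14° + 15.69′/60 = 14 + 0.26150 = 14.2615°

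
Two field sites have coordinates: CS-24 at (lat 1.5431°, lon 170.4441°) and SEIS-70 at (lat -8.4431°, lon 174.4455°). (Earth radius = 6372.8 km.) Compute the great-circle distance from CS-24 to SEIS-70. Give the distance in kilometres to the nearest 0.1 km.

1196.1 km

Δφ = -9.9862°,  Δλ = 4.0014°
a = sin²(Δφ/2) + cos φ₁ cos φ₂ sin²(Δλ/2) = 0.008780
c = 2·arcsin(√a) = 0.187683 rad = 10.7534°
d = R·c = 6372.8 × 0.187683 = 1196.1 km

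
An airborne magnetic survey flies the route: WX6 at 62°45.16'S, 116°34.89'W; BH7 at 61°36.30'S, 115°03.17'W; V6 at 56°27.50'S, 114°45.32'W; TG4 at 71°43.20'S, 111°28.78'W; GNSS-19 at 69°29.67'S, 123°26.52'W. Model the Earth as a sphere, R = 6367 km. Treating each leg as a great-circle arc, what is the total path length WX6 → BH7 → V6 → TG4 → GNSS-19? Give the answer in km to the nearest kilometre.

WX6: φ = -62.75267°, λ = -116.58150°
BH7: φ = -61.60500°, λ = -115.05283°
V6: φ = -56.45833°, λ = -114.75533°
TG4: φ = -71.72000°, λ = -111.47967°
GNSS-19: φ = -69.49450°, λ = -123.44200°
WX6→BH7: c = 0.023584 rad, d = 150.16 km
BH7→V6: c = 0.089866 rad, d = 572.18 km
V6→TG4: c = 0.267440 rad, d = 1702.79 km
TG4→GNSS-19: c = 0.079271 rad, d = 504.72 km
Total = 150.16 + 572.18 + 1702.79 + 504.72 = 2929.84 km

2930 km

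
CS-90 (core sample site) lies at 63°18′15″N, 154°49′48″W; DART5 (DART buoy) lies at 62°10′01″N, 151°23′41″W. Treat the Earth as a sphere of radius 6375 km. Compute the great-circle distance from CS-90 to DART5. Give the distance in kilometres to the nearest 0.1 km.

216.0 km

CS-90: φ = +63.30417°, λ = -154.83000°
DART5: φ = +62.16694°, λ = -151.39472°
Δφ = -1.1372°,  Δλ = 3.4353°
a = sin²(Δφ/2) + cos φ₁ cos φ₂ sin²(Δλ/2) = 0.000287
c = 2·arcsin(√a) = 0.033880 rad = 1.9412°
d = R·c = 6375 × 0.033880 = 216.0 km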